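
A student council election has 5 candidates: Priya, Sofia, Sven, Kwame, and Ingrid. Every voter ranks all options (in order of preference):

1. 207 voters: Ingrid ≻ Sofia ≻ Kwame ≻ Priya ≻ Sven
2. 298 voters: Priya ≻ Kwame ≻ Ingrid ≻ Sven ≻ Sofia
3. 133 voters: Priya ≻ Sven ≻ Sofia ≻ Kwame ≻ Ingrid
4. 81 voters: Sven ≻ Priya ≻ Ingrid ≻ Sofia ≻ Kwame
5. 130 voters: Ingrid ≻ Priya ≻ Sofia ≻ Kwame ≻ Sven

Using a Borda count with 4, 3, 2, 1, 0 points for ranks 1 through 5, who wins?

Priya

Priya: 207·1 + 298·4 + 133·4 + 81·3 + 130·3 = 2564
Sofia: 207·3 + 298·0 + 133·2 + 81·1 + 130·2 = 1228
Sven: 207·0 + 298·1 + 133·3 + 81·4 + 130·0 = 1021
Kwame: 207·2 + 298·3 + 133·1 + 81·0 + 130·1 = 1571
Ingrid: 207·4 + 298·2 + 133·0 + 81·2 + 130·4 = 2106
Priya has the highest Borda score (2564).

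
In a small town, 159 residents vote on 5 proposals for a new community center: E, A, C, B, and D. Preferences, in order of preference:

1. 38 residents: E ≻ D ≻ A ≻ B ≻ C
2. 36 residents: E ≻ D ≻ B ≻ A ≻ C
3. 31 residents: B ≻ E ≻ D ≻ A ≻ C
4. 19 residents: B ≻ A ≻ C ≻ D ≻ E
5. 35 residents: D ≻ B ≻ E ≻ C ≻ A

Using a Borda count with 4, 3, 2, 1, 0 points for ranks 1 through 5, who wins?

E: 38·4 + 36·4 + 31·3 + 19·0 + 35·2 = 459
A: 38·2 + 36·1 + 31·1 + 19·3 + 35·0 = 200
C: 38·0 + 36·0 + 31·0 + 19·2 + 35·1 = 73
B: 38·1 + 36·2 + 31·4 + 19·4 + 35·3 = 415
D: 38·3 + 36·3 + 31·2 + 19·1 + 35·4 = 443
E has the highest Borda score (459).

E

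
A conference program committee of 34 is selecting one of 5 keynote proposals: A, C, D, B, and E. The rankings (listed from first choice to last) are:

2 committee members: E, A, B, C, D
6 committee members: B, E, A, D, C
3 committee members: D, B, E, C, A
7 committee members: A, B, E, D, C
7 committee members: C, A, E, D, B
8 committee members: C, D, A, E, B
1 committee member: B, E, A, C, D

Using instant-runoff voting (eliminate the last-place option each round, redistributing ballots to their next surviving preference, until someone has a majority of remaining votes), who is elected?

B

Round 1: A 7, C 15, D 3, B 7, E 2. Eliminate E.
Round 2: A 9, C 15, D 3, B 7. Eliminate D.
Round 3: A 9, C 15, B 10. Eliminate A.
Round 4: C 15, B 19. B has a majority.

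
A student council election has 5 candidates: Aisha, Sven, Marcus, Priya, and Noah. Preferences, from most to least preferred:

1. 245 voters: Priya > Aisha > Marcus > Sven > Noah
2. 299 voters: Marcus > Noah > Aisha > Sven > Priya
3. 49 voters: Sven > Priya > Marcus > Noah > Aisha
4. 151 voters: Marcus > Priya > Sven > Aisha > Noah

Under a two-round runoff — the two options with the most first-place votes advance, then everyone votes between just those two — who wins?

Marcus

Round 1 first-place votes: Aisha 0, Sven 49, Marcus 450, Priya 245, Noah 0.
Marcus and Priya advance.
Runoff: Marcus is preferred to Priya by 450 voters; Priya by 294.
Marcus wins the runoff.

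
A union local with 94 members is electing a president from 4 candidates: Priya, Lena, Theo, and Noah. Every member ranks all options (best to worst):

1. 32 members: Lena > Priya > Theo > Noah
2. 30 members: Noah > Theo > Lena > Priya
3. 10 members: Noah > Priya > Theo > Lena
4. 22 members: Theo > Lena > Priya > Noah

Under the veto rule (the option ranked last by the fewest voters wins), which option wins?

Last-place votes: Priya 30, Lena 10, Theo 0, Noah 54.
Theo is ranked last by the fewest voters, so Theo wins.

Theo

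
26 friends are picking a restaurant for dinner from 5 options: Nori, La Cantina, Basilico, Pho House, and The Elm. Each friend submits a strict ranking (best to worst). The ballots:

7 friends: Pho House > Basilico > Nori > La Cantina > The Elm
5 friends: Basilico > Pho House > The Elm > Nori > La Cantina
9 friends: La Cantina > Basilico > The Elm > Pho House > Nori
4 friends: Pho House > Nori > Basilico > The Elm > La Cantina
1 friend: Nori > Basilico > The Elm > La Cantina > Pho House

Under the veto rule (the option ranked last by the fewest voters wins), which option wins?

Last-place votes: Nori 9, La Cantina 9, Basilico 0, Pho House 1, The Elm 7.
Basilico is ranked last by the fewest voters, so Basilico wins.

Basilico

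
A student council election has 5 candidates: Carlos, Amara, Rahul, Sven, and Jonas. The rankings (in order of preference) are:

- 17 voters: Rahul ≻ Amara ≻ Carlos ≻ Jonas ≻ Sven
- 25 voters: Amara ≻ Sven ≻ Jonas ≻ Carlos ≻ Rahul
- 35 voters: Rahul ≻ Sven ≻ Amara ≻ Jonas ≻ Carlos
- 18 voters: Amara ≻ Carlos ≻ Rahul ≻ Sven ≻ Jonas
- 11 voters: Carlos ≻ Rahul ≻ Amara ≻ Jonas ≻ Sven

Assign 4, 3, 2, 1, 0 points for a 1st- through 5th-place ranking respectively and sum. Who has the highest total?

Carlos: 17·2 + 25·1 + 35·0 + 18·3 + 11·4 = 157
Amara: 17·3 + 25·4 + 35·2 + 18·4 + 11·2 = 315
Rahul: 17·4 + 25·0 + 35·4 + 18·2 + 11·3 = 277
Sven: 17·0 + 25·3 + 35·3 + 18·1 + 11·0 = 198
Jonas: 17·1 + 25·2 + 35·1 + 18·0 + 11·1 = 113
Amara has the highest Borda score (315).

Amara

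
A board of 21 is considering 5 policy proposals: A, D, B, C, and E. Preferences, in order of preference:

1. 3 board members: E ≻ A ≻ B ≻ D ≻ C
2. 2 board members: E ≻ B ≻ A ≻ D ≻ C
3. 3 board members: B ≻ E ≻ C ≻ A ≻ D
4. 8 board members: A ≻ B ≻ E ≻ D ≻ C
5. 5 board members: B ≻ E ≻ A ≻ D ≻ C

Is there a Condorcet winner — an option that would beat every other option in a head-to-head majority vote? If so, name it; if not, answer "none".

none

Checking pairwise contests:
E beats A 13–8.
A beats D 21–0.
A beats B 11–10.
A beats C 18–3.
B beats E 16–5.
Every option loses at least one head-to-head, so there is no Condorcet winner.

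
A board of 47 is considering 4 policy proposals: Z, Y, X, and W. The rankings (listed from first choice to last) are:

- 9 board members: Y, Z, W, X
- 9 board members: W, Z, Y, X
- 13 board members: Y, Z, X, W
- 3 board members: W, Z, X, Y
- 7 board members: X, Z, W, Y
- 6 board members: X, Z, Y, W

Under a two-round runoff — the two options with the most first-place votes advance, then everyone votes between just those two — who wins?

Round 1 first-place votes: Z 0, Y 22, X 13, W 12.
Y and X advance.
Runoff: Y is preferred to X by 31 voters; X by 16.
Y wins the runoff.

Y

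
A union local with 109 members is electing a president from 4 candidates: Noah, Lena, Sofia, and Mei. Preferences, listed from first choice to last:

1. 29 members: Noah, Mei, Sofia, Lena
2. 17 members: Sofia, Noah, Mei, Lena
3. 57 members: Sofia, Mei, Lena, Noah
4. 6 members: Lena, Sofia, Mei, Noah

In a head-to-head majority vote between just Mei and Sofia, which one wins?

Voters preferring Mei to Sofia: 29; preferring Sofia to Mei: 80.
Sofia wins the head-to-head.

Sofia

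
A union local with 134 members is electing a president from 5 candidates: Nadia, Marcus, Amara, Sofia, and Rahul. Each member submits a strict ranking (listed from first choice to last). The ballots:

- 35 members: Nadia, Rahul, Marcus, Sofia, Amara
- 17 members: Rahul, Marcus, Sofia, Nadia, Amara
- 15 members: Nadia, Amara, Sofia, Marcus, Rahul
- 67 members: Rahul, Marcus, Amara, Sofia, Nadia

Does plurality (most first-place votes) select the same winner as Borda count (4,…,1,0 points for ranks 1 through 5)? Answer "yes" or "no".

yes

Plurality — first-place votes: Nadia 50, Marcus 0, Amara 0, Sofia 0, Rahul 84. Winner: Rahul.
Borda — scores: Nadia 217, Marcus 337, Amara 179, Sofia 166, Rahul 441. Winner: Rahul.
The two methods agree.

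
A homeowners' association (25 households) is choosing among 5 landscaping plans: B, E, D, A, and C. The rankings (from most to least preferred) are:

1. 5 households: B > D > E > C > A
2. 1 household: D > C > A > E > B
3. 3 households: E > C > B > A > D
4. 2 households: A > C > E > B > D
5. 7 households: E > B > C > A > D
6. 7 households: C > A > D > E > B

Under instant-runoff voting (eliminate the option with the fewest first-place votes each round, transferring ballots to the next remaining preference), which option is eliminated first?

D

Round 1: B 5, E 10, D 1, A 2, C 7. Eliminate D.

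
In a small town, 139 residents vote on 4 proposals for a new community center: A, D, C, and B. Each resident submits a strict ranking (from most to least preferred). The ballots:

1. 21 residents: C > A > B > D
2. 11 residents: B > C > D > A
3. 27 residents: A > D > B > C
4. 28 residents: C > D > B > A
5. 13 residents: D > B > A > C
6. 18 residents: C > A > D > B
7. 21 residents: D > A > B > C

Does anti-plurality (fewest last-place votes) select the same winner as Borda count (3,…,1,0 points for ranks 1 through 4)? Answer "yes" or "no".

no

Anti-plurality — last-place votes: A 39, D 21, C 61, B 18. Winner: B.
Borda — scores: A 214, D 241, C 223, B 156. Winner: D.
The two methods disagree.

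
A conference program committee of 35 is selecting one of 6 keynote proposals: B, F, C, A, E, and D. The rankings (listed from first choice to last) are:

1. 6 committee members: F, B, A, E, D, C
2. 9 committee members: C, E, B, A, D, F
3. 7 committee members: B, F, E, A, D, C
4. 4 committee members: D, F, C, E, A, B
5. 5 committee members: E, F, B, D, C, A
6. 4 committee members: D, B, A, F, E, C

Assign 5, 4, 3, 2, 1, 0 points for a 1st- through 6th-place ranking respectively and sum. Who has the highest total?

B

B: 6·4 + 9·3 + 7·5 + 4·0 + 5·3 + 4·4 = 117
F: 6·5 + 9·0 + 7·4 + 4·4 + 5·4 + 4·2 = 102
C: 6·0 + 9·5 + 7·0 + 4·3 + 5·1 + 4·0 = 62
A: 6·3 + 9·2 + 7·2 + 4·1 + 5·0 + 4·3 = 66
E: 6·2 + 9·4 + 7·3 + 4·2 + 5·5 + 4·1 = 106
D: 6·1 + 9·1 + 7·1 + 4·5 + 5·2 + 4·5 = 72
B has the highest Borda score (117).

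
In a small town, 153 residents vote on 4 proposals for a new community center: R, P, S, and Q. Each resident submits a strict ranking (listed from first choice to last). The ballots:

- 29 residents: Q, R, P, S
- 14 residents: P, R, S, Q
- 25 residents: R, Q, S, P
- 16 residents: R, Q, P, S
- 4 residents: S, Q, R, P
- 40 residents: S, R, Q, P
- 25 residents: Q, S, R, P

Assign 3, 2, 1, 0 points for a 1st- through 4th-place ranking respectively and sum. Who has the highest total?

R

R: 29·2 + 14·2 + 25·3 + 16·3 + 4·1 + 40·2 + 25·1 = 318
P: 29·1 + 14·3 + 25·0 + 16·1 + 4·0 + 40·0 + 25·0 = 87
S: 29·0 + 14·1 + 25·1 + 16·0 + 4·3 + 40·3 + 25·2 = 221
Q: 29·3 + 14·0 + 25·2 + 16·2 + 4·2 + 40·1 + 25·3 = 292
R has the highest Borda score (318).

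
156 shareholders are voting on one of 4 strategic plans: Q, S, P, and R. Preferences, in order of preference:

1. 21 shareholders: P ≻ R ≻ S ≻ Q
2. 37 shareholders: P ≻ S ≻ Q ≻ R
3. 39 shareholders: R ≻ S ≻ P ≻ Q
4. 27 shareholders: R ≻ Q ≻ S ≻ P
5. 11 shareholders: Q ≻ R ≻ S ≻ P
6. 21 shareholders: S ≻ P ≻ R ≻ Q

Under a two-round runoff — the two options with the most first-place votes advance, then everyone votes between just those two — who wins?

Round 1 first-place votes: Q 11, S 21, P 58, R 66.
R and P advance.
Runoff: R is preferred to P by 77 voters; P by 79.
P wins the runoff.

P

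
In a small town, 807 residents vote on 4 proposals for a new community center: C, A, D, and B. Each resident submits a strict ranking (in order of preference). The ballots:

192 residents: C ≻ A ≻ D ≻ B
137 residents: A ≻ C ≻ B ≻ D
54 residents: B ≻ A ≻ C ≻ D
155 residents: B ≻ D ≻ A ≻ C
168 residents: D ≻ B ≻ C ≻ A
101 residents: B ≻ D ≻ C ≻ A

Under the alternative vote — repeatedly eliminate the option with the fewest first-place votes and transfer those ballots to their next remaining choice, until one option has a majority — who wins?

Round 1: C 192, A 137, D 168, B 310. Eliminate A.
Round 2: C 329, D 168, B 310. Eliminate D.
Round 3: C 329, B 478. B has a majority.

B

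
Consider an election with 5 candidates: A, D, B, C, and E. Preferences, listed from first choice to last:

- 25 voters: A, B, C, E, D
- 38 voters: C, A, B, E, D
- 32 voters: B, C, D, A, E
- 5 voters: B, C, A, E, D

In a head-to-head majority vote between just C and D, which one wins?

Voters preferring C to D: 100; preferring D to C: 0.
C wins the head-to-head.

C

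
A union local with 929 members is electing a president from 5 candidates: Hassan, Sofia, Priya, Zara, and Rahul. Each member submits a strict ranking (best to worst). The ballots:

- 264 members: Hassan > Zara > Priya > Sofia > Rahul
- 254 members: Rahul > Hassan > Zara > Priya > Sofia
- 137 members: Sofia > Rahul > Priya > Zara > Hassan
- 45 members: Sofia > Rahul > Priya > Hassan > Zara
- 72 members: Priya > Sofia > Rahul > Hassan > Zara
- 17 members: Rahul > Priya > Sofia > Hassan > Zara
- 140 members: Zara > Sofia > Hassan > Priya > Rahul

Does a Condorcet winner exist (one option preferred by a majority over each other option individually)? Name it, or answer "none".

none

Checking pairwise contests:
Rahul beats Hassan 525–404.
Hassan beats Sofia 518–411.
Hassan beats Priya 658–271.
Hassan beats Zara 652–277.
Sofia beats Rahul 658–271.
Every option loses at least one head-to-head, so there is no Condorcet winner.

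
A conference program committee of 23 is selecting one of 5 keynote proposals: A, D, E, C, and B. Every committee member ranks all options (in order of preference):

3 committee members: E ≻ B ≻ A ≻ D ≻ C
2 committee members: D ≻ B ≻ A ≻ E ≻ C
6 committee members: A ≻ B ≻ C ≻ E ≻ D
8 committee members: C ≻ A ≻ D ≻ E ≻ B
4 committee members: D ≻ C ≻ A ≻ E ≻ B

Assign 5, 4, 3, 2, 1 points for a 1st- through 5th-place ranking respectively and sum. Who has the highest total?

A: 3·3 + 2·3 + 6·5 + 8·4 + 4·3 = 89
D: 3·2 + 2·5 + 6·1 + 8·3 + 4·5 = 66
E: 3·5 + 2·2 + 6·2 + 8·2 + 4·2 = 55
C: 3·1 + 2·1 + 6·3 + 8·5 + 4·4 = 79
B: 3·4 + 2·4 + 6·4 + 8·1 + 4·1 = 56
A has the highest Borda score (89).

A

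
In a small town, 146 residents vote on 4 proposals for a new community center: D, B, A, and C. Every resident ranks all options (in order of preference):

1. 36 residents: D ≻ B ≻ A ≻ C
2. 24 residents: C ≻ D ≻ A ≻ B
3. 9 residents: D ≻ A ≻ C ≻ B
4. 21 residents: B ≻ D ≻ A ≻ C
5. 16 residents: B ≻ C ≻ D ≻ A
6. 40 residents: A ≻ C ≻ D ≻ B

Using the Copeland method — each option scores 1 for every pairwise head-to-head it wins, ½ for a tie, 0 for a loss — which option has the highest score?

D

D: beats B and A; loses to C → score 2.
B: ties A and C; loses to D → score 1.
A: beats C; ties B; loses to D → score 1.5.
C: beats D; ties B; loses to A → score 1.5.
D has the best pairwise record.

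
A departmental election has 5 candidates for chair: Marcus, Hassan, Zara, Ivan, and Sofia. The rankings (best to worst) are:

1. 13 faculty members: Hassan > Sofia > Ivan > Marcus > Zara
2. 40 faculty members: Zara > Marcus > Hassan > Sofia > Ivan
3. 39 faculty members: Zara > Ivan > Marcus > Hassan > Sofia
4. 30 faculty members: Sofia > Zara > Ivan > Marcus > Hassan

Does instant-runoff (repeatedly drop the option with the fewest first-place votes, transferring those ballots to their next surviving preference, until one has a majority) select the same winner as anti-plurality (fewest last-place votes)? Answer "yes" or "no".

no

Instant-runoff — R1 Marcus 0, Hassan 13, Zara 79, Ivan 0, Sofia 30 (Zara winner). Winner: Zara.
Anti-plurality — last-place votes: Marcus 0, Hassan 30, Zara 13, Ivan 40, Sofia 39. Winner: Marcus.
The two methods disagree.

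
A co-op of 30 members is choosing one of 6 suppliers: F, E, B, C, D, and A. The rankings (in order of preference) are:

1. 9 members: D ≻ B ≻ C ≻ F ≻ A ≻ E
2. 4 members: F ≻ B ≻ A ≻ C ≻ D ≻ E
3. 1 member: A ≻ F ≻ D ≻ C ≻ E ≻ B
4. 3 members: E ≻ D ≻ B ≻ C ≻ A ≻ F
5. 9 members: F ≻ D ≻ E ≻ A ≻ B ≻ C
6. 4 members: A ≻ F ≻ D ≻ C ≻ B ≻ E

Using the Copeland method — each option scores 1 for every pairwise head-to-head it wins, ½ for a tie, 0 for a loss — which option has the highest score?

F: beats E, B, C, D, and A → score 5.
E: loses to F, B, C, D, and A → score 0.
B: beats E, C, and A; loses to F and D → score 3.
C: beats E; loses to F, B, D, and A → score 1.
D: beats E, B, C, and A; loses to F → score 4.
A: beats E and C; loses to F, B, and D → score 2.
F has the best pairwise record.

F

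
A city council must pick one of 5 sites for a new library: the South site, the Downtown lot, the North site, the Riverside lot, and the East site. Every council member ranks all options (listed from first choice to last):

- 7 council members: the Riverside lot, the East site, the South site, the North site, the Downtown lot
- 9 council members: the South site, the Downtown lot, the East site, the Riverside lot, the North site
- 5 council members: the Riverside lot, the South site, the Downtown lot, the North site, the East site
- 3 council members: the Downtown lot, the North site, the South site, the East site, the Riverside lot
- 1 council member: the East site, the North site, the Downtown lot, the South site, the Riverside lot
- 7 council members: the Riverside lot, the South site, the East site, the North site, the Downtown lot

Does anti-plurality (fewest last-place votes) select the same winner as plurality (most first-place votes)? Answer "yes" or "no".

Anti-plurality — last-place votes: the South site 0, the Downtown lot 14, the North site 9, the Riverside lot 4, the East site 5. Winner: the South site.
Plurality — first-place votes: the South site 9, the Downtown lot 3, the North site 0, the Riverside lot 19, the East site 1. Winner: the Riverside lot.
The two methods disagree.

no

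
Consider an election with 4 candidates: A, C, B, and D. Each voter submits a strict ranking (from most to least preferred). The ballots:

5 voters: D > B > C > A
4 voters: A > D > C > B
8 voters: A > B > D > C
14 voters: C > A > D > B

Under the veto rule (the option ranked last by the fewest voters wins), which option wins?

D

Last-place votes: A 5, C 8, B 18, D 0.
D is ranked last by the fewest voters, so D wins.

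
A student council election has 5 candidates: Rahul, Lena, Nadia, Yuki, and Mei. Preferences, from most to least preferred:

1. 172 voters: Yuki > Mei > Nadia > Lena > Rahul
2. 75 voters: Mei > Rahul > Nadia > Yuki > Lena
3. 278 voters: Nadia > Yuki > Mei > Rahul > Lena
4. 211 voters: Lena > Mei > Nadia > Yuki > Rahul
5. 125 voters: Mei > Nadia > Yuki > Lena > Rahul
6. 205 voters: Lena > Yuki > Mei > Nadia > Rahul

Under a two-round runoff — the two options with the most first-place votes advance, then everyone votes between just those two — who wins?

Nadia

Round 1 first-place votes: Rahul 0, Lena 416, Nadia 278, Yuki 172, Mei 200.
Lena and Nadia advance.
Runoff: Lena is preferred to Nadia by 416 voters; Nadia by 650.
Nadia wins the runoff.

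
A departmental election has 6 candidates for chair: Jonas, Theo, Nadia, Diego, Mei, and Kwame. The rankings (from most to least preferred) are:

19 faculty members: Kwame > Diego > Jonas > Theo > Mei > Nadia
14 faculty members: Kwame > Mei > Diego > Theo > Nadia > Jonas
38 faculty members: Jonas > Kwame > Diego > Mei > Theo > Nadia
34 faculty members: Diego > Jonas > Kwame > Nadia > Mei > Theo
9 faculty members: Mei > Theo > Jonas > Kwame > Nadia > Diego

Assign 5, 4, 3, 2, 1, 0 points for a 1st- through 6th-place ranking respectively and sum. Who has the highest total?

Jonas: 19·3 + 14·0 + 38·5 + 34·4 + 9·3 = 410
Theo: 19·2 + 14·2 + 38·1 + 34·0 + 9·4 = 140
Nadia: 19·0 + 14·1 + 38·0 + 34·2 + 9·1 = 91
Diego: 19·4 + 14·3 + 38·3 + 34·5 + 9·0 = 402
Mei: 19·1 + 14·4 + 38·2 + 34·1 + 9·5 = 230
Kwame: 19·5 + 14·5 + 38·4 + 34·3 + 9·2 = 437
Kwame has the highest Borda score (437).

Kwame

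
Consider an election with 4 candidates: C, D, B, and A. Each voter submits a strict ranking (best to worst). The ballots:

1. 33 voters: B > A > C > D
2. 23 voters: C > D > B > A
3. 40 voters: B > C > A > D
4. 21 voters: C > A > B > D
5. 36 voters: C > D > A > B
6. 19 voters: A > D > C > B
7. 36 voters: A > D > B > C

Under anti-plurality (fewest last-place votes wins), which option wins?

Last-place votes: C 36, D 94, B 55, A 23.
A is ranked last by the fewest voters, so A wins.

A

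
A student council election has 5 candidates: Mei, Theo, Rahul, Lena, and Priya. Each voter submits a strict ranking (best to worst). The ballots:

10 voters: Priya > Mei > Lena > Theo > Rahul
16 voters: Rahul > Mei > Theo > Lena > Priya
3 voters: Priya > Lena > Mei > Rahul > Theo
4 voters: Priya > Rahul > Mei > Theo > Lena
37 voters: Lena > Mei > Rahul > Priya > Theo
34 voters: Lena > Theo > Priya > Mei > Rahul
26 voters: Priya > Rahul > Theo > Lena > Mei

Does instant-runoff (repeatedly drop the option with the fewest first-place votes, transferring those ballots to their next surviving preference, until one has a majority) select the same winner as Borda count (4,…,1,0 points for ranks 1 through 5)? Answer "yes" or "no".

yes

Instant-runoff — R1 Mei 0, Theo 0, Rahul 16, Lena 71, Priya 43 (Lena winner). Winner: Lena.
Borda — scores: Mei 237, Theo 200, Rahul 231, Lena 355, Priya 277. Winner: Lena.
The two methods agree.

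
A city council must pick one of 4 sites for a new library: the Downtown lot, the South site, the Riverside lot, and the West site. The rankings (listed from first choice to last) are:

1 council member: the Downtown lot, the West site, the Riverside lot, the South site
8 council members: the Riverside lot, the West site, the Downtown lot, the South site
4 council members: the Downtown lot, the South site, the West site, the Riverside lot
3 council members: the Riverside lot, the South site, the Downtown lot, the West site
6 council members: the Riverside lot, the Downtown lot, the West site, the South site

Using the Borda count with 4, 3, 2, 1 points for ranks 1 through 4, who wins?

the Riverside lot

the Downtown lot: 1·4 + 8·2 + 4·4 + 3·2 + 6·3 = 60
the South site: 1·1 + 8·1 + 4·3 + 3·3 + 6·1 = 36
the Riverside lot: 1·2 + 8·4 + 4·1 + 3·4 + 6·4 = 74
the West site: 1·3 + 8·3 + 4·2 + 3·1 + 6·2 = 50
the Riverside lot has the highest Borda score (74).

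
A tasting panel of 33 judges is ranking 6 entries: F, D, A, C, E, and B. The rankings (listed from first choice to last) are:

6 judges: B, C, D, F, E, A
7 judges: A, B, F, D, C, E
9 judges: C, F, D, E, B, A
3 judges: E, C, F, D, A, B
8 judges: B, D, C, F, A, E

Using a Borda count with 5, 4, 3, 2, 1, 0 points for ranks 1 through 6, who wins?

C

F: 6·2 + 7·3 + 9·4 + 3·3 + 8·2 = 94
D: 6·3 + 7·2 + 9·3 + 3·2 + 8·4 = 97
A: 6·0 + 7·5 + 9·0 + 3·1 + 8·1 = 46
C: 6·4 + 7·1 + 9·5 + 3·4 + 8·3 = 112
E: 6·1 + 7·0 + 9·2 + 3·5 + 8·0 = 39
B: 6·5 + 7·4 + 9·1 + 3·0 + 8·5 = 107
C has the highest Borda score (112).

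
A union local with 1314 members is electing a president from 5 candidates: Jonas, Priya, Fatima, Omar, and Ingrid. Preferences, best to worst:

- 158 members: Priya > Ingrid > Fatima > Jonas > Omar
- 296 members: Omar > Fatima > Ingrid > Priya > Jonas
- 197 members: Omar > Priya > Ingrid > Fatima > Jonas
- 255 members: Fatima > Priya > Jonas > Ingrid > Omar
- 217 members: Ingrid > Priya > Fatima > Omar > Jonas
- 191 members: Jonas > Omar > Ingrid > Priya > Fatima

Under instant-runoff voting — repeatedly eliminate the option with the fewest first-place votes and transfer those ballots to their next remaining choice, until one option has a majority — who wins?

Round 1: Jonas 191, Priya 158, Fatima 255, Omar 493, Ingrid 217. Eliminate Priya.
Round 2: Jonas 191, Fatima 255, Omar 493, Ingrid 375. Eliminate Jonas.
Round 3: Fatima 255, Omar 684, Ingrid 375. Omar has a majority.

Omar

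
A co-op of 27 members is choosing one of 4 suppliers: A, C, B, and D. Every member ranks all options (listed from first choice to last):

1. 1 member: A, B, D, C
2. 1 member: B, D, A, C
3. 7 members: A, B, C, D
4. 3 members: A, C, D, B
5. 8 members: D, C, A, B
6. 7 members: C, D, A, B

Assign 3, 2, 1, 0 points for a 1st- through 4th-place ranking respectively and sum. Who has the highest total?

A: 1·3 + 1·1 + 7·3 + 3·3 + 8·1 + 7·1 = 49
C: 1·0 + 1·0 + 7·1 + 3·2 + 8·2 + 7·3 = 50
B: 1·2 + 1·3 + 7·2 + 3·0 + 8·0 + 7·0 = 19
D: 1·1 + 1·2 + 7·0 + 3·1 + 8·3 + 7·2 = 44
C has the highest Borda score (50).

C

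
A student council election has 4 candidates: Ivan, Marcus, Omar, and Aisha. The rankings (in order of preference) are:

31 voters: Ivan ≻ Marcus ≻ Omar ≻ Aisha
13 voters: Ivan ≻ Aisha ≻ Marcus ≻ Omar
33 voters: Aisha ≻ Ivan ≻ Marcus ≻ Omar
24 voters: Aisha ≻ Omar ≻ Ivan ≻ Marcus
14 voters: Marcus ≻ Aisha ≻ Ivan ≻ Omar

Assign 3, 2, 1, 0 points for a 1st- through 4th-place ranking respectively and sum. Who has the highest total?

Ivan: 31·3 + 13·3 + 33·2 + 24·1 + 14·1 = 236
Marcus: 31·2 + 13·1 + 33·1 + 24·0 + 14·3 = 150
Omar: 31·1 + 13·0 + 33·0 + 24·2 + 14·0 = 79
Aisha: 31·0 + 13·2 + 33·3 + 24·3 + 14·2 = 225
Ivan has the highest Borda score (236).

Ivan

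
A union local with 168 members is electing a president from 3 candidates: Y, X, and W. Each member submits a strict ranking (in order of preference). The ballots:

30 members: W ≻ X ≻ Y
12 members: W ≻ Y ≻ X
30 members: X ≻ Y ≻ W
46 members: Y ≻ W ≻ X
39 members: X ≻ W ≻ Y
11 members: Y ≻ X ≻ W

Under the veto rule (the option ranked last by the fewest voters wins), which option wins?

Last-place votes: Y 69, X 58, W 41.
W is ranked last by the fewest voters, so W wins.

W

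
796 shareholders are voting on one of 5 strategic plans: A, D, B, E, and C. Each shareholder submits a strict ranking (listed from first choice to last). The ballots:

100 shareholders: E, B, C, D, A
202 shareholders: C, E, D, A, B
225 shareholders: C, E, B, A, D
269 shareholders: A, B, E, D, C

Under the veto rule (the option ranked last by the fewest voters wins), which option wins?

E

Last-place votes: A 100, D 225, B 202, E 0, C 269.
E is ranked last by the fewest voters, so E wins.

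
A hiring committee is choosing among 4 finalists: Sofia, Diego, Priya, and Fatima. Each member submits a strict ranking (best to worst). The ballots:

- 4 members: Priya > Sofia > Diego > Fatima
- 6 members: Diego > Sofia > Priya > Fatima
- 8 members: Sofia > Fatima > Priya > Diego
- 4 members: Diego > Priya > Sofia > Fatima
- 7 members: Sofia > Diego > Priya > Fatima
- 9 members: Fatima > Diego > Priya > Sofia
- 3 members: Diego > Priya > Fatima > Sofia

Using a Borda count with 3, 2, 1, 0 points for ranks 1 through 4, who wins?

Sofia: 4·2 + 6·2 + 8·3 + 4·1 + 7·3 + 9·0 + 3·0 = 69
Diego: 4·1 + 6·3 + 8·0 + 4·3 + 7·2 + 9·2 + 3·3 = 75
Priya: 4·3 + 6·1 + 8·1 + 4·2 + 7·1 + 9·1 + 3·2 = 56
Fatima: 4·0 + 6·0 + 8·2 + 4·0 + 7·0 + 9·3 + 3·1 = 46
Diego has the highest Borda score (75).

Diego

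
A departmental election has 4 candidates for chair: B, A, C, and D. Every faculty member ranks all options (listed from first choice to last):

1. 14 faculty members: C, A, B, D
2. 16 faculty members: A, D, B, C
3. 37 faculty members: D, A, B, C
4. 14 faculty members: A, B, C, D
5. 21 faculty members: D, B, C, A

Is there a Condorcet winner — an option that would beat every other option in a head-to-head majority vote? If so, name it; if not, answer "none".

D

D vs B: 74–28 for D.
D vs A: 58–44 for D.
D vs C: 74–28 for D.
D beats every other option head-to-head.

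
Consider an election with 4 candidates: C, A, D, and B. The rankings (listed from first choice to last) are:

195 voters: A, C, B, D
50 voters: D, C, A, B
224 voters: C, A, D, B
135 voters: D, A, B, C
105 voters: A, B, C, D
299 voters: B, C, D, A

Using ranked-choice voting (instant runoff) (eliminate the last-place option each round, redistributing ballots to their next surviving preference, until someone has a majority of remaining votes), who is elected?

Round 1: C 224, A 300, D 185, B 299. Eliminate D.
Round 2: C 274, A 435, B 299. Eliminate C.
Round 3: A 709, B 299. A has a majority.

A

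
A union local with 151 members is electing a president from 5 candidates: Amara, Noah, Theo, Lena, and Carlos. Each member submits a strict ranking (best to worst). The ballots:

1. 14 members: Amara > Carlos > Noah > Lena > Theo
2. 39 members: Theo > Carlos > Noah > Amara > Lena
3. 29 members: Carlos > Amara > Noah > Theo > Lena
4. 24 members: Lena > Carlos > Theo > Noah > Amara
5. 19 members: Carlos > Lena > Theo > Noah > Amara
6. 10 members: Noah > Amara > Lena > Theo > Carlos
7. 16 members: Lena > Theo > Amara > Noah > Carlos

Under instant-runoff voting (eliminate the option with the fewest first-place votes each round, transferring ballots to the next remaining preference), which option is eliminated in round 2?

Round 1: Amara 14, Noah 10, Theo 39, Lena 40, Carlos 48. Eliminate Noah.
Round 2: Amara 24, Theo 39, Lena 40, Carlos 48. Eliminate Amara.

Amara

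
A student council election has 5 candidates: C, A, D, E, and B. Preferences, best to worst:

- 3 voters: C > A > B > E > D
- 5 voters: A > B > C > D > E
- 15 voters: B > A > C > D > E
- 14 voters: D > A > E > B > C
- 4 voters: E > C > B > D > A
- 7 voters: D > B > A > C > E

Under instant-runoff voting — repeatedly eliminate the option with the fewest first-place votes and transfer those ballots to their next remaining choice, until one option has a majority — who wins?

Round 1: C 3, A 5, D 21, E 4, B 15. Eliminate C.
Round 2: A 8, D 21, E 4, B 15. Eliminate E.
Round 3: A 8, D 21, B 19. Eliminate A.
Round 4: D 21, B 27. B has a majority.

B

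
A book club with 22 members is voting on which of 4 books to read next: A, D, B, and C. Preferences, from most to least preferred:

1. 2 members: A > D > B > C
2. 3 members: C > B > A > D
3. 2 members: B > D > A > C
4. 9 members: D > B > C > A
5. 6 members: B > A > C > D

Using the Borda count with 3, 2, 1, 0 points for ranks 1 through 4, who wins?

A: 2·3 + 3·1 + 2·1 + 9·0 + 6·2 = 23
D: 2·2 + 3·0 + 2·2 + 9·3 + 6·0 = 35
B: 2·1 + 3·2 + 2·3 + 9·2 + 6·3 = 50
C: 2·0 + 3·3 + 2·0 + 9·1 + 6·1 = 24
B has the highest Borda score (50).

B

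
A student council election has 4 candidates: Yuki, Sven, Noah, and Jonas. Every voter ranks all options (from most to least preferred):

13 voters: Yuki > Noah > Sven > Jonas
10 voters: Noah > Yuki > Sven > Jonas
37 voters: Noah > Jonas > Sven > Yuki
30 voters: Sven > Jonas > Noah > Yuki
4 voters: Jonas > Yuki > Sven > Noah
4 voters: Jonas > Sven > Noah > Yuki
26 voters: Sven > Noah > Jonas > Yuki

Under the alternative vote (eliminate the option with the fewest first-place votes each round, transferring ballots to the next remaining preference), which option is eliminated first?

Jonas

Round 1: Yuki 13, Sven 56, Noah 47, Jonas 8. Eliminate Jonas.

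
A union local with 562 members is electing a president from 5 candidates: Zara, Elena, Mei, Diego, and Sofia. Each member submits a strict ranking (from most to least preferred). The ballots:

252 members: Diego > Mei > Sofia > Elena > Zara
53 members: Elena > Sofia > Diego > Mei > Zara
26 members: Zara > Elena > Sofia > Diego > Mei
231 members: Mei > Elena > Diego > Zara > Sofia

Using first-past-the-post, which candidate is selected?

First-place votes: Zara 26, Elena 53, Mei 231, Diego 252, Sofia 0.
Diego has the most first-place votes.

Diego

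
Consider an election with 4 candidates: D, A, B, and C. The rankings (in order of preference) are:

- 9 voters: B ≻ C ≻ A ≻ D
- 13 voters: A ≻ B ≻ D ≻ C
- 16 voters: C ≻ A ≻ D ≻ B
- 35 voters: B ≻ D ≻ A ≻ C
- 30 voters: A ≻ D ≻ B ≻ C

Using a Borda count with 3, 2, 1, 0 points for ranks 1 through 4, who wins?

A

D: 9·0 + 13·1 + 16·1 + 35·2 + 30·2 = 159
A: 9·1 + 13·3 + 16·2 + 35·1 + 30·3 = 205
B: 9·3 + 13·2 + 16·0 + 35·3 + 30·1 = 188
C: 9·2 + 13·0 + 16·3 + 35·0 + 30·0 = 66
A has the highest Borda score (205).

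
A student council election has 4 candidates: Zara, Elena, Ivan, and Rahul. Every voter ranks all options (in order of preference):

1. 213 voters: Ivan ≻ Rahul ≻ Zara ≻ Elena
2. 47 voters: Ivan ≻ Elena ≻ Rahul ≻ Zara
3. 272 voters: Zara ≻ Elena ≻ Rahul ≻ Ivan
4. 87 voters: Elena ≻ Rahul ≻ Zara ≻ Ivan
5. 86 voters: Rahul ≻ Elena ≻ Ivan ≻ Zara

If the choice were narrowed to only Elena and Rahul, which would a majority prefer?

Voters preferring Elena to Rahul: 406; preferring Rahul to Elena: 299.
Elena wins the head-to-head.

Elena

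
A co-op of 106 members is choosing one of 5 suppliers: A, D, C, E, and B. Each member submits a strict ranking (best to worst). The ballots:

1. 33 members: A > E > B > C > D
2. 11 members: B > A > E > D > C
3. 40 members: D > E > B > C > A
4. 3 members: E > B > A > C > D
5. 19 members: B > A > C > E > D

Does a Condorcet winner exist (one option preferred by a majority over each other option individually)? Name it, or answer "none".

none

Checking pairwise contests:
B beats A 73–33.
A beats D 66–40.
A beats C 66–40.
A beats E 63–43.
E beats B 76–30.
Every option loses at least one head-to-head, so there is no Condorcet winner.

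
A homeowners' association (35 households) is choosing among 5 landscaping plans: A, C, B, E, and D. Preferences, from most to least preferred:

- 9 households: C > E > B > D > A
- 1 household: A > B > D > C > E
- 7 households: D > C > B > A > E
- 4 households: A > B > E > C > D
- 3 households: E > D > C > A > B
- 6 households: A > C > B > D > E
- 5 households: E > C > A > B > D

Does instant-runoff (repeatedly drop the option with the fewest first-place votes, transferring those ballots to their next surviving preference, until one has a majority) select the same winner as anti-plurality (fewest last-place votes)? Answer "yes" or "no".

Instant-runoff — R1 A 11, C 9, B 0, E 8, D 7 (B out); R2 A 11, C 9, E 8, D 7 (D out); R3 A 11, C 16, E 8 (E out); R4 A 11, C 24 (C winner). Winner: C.
Anti-plurality — last-place votes: A 9, C 0, B 3, E 14, D 9. Winner: C.
The two methods agree.

yes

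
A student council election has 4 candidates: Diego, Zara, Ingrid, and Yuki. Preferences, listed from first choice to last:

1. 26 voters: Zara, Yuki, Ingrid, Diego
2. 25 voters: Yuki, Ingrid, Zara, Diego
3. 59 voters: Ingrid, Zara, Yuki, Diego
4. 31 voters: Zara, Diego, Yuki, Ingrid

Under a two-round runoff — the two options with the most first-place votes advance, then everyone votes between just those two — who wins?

Ingrid

Round 1 first-place votes: Diego 0, Zara 57, Ingrid 59, Yuki 25.
Ingrid and Zara advance.
Runoff: Ingrid is preferred to Zara by 84 voters; Zara by 57.
Ingrid wins the runoff.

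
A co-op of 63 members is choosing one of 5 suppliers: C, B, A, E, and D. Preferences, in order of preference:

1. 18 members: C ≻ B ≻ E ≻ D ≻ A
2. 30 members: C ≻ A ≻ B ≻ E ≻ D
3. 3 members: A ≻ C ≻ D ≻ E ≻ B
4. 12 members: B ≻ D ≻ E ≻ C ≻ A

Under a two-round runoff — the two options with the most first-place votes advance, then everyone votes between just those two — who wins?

C

Round 1 first-place votes: C 48, B 12, A 3, E 0, D 0.
C and B advance.
Runoff: C is preferred to B by 51 voters; B by 12.
C wins the runoff.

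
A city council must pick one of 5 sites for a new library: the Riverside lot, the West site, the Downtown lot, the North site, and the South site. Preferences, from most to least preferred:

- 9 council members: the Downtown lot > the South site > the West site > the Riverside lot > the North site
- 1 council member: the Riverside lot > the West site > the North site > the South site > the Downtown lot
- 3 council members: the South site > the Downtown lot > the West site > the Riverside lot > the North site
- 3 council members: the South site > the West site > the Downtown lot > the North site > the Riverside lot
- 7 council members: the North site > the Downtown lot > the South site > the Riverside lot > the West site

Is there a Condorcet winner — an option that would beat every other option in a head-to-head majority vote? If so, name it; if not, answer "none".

the Downtown lot

the Downtown lot vs the Riverside lot: 22–1 for the Downtown lot.
the Downtown lot vs the West site: 19–4 for the Downtown lot.
the Downtown lot vs the North site: 15–8 for the Downtown lot.
the Downtown lot vs the South site: 16–7 for the Downtown lot.
the Downtown lot beats every other option head-to-head.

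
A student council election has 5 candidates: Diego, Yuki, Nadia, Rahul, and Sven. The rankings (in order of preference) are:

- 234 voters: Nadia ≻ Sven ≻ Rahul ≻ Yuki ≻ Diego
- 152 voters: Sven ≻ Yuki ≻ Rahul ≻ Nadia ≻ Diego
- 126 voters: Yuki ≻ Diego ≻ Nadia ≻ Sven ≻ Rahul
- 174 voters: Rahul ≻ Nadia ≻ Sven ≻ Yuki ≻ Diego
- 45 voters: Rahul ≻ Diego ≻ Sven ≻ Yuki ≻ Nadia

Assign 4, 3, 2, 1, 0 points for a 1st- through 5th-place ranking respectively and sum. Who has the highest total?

Sven

Diego: 234·0 + 152·0 + 126·3 + 174·0 + 45·3 = 513
Yuki: 234·1 + 152·3 + 126·4 + 174·1 + 45·1 = 1413
Nadia: 234·4 + 152·1 + 126·2 + 174·3 + 45·0 = 1862
Rahul: 234·2 + 152·2 + 126·0 + 174·4 + 45·4 = 1648
Sven: 234·3 + 152·4 + 126·1 + 174·2 + 45·2 = 1874
Sven has the highest Borda score (1874).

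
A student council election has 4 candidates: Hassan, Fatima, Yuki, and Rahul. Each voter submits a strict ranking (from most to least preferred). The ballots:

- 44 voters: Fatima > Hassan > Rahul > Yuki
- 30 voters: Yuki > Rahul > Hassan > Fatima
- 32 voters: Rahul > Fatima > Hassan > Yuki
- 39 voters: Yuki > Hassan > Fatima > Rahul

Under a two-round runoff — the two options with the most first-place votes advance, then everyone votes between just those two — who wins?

Fatima

Round 1 first-place votes: Hassan 0, Fatima 44, Yuki 69, Rahul 32.
Yuki and Fatima advance.
Runoff: Yuki is preferred to Fatima by 69 voters; Fatima by 76.
Fatima wins the runoff.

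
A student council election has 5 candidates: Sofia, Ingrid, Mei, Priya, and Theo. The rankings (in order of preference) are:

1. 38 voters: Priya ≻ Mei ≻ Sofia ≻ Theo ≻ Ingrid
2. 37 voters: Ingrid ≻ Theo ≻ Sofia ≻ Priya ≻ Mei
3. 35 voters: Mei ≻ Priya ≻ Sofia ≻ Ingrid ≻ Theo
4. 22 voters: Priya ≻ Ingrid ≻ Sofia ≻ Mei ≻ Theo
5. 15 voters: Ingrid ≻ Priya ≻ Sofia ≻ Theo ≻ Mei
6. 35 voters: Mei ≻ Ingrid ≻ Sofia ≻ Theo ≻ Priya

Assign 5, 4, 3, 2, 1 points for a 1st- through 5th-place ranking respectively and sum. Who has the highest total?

Priya

Sofia: 38·3 + 37·3 + 35·3 + 22·3 + 15·3 + 35·3 = 546
Ingrid: 38·1 + 37·5 + 35·2 + 22·4 + 15·5 + 35·4 = 596
Mei: 38·4 + 37·1 + 35·5 + 22·2 + 15·1 + 35·5 = 598
Priya: 38·5 + 37·2 + 35·4 + 22·5 + 15·4 + 35·1 = 609
Theo: 38·2 + 37·4 + 35·1 + 22·1 + 15·2 + 35·2 = 381
Priya has the highest Borda score (609).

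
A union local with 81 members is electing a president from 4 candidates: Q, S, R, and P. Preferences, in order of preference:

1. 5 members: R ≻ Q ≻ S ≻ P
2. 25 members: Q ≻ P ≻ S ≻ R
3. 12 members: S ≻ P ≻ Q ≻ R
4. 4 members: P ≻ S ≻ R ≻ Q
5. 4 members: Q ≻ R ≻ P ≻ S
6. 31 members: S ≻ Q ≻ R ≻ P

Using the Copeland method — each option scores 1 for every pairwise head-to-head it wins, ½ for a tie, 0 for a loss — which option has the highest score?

S

Q: beats R and P; loses to S → score 2.
S: beats Q, R, and P → score 3.
R: loses to Q, S, and P → score 0.
P: beats R; loses to Q and S → score 1.
S has the best pairwise record.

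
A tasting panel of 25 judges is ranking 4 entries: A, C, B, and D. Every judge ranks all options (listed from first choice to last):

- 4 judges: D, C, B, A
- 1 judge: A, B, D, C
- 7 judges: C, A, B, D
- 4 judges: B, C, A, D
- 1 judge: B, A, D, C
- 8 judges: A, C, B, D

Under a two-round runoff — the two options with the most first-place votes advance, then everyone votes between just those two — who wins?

Round 1 first-place votes: A 9, C 7, B 5, D 4.
A and C advance.
Runoff: A is preferred to C by 10 voters; C by 15.
C wins the runoff.

C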